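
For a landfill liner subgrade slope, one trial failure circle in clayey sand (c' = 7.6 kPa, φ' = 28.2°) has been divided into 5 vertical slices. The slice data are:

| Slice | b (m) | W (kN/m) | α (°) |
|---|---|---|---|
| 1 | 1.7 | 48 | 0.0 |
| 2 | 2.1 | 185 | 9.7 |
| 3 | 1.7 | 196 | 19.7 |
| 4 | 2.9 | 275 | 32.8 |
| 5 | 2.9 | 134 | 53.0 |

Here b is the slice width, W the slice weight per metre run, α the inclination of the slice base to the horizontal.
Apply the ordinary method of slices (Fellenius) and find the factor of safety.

Ordinary method of slices: FS = Σ[c'·Δl_i + (W_i cosα_i)·tanφ'] / Σ W_i sinα_i, with Δl_i = b_i / cosα_i.
Slice 1: Δl = 1.7/cos0.0° = 1.700 m; N'_1 = 48·cos0.0° = 48.0; c'Δl = 12.92; W sinα = 0.0
Slice 2: Δl = 2.1/cos9.7° = 2.130 m; N'_2 = 185·cos9.7° = 182.4; c'Δl = 16.19; W sinα = 31.2
Slice 3: Δl = 1.7/cos19.7° = 1.806 m; N'_3 = 196·cos19.7° = 184.5; c'Δl = 13.72; W sinα = 66.1
Slice 4: Δl = 2.9/cos32.8° = 3.450 m; N'_4 = 275·cos32.8° = 231.2; c'Δl = 26.22; W sinα = 149.0
Slice 5: Δl = 2.9/cos53.0° = 4.819 m; N'_5 = 134·cos53.0° = 80.6; c'Δl = 36.62; W sinα = 107.0
Σc'Δl = 105.7 kN/m; ΣN' = 726.7 kN/m; ΣW sinα = 353.2 kN/m
Resisting = 105.7 + 726.7·tan28.2° = 105.7 + 389.6 = 495.3 kN/m
FS = 495.3 / 353.2 = 1.402

FS = 1.40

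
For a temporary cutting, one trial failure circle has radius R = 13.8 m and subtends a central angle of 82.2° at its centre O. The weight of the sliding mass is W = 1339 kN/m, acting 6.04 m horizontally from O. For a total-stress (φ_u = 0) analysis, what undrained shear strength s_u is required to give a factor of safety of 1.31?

FS = s_u·L_a·R / (W·d), so s_u = FS·W·d / (L_a·R).
Arc length L_a = R·θ = 13.8·(82.2°·π/180) = 13.8·1.4347 = 19.80 m
s_u = 1.31·1339·6.04 / (19.80·13.8) = 10594.7 / 273.22 = 38.78 kPa

s_u = 38.8 kPa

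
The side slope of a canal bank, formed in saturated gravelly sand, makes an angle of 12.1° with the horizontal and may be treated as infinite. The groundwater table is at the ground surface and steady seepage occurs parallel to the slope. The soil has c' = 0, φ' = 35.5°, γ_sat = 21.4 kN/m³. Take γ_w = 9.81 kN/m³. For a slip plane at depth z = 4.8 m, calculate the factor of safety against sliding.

FS = 1.80

With seepage parallel to the slope and the water table at the surface, the effective normal stress on the slip plane uses the buoyant unit weight γ' = γ_sat − γ_w while the driving shear stress uses γ_sat:
FS = [c' + γ' z cos²β tanφ'] / [γ_sat z sinβ cosβ]
(For c' = 0 this reduces to FS = (γ'/γ_sat)·tanφ'/tanβ.)
γ' = 21.4 − 9.81 = 11.59 kN/m³
Numerator = 0.0 + 11.59·4.8·cos²12.1°·tan35.5° = 0.0 + 11.59·4.8·0.9561·0.7133 = 37.938 kPa
Denominator = 21.4·4.8·sin12.1°·cos12.1° = 21.4·4.8·0.2096·0.9778 = 21.054 kPa
FS = 37.938 / 21.054 = 1.802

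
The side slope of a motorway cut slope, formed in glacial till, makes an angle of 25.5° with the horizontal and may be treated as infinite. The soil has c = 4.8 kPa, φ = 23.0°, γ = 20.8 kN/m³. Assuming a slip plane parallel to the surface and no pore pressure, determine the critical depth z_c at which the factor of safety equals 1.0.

z_c = 5.40 m

Setting FS = 1.00 in FS = [c + γz cos²β tanφ] / [γz sinβ cosβ] and solving for z:
z = c / [γ cosβ (FS·sinβ − cosβ·tanφ)]
  = 4.8 / [20.8·cos25.5°·(1.00·sin25.5° − cos25.5°·tan23.0°)]
  = 4.8 / [20.8·0.9026·(1.00·0.4305 − 0.9026·0.4245)]
  = 4.8 / 0.8896 = 5.396 m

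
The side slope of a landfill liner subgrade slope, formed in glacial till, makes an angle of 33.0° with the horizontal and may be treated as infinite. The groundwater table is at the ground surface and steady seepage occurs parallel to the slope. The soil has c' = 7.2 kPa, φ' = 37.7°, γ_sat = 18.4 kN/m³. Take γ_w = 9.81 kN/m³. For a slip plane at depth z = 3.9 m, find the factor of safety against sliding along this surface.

With seepage parallel to the slope and the water table at the surface, the effective normal stress on the slip plane uses the buoyant unit weight γ' = γ_sat − γ_w while the driving shear stress uses γ_sat:
FS = [c' + γ' z cos²β tanφ'] / [γ_sat z sinβ cosβ]
γ' = 18.4 − 9.81 = 8.59 kN/m³
Numerator = 7.2 + 8.59·3.9·cos²33.0°·tan37.7° = 7.2 + 8.59·3.9·0.7034·0.7729 = 25.412 kPa
Denominator = 18.4·3.9·sin33.0°·cos33.0° = 18.4·3.9·0.5446·0.8387 = 32.778 kPa
FS = 25.412 / 32.778 = 0.775

FS = 0.78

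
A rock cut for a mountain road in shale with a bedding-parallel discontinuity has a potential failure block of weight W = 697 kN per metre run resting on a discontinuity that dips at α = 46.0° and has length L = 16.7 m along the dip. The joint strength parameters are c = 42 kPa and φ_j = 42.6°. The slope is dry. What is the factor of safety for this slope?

FS = 2.29

Resolving the block weight along and normal to the plane and applying the Mohr–Coulomb strength on the joint:
N' = W cosα = 697·cos46.0° = 484.2 kN/m
Driving force T = W sinα = 697·sin46.0° = 501.4 kN/m
Resisting force R = c·L + N'·tanφ_j = 42·16.7 + 484.2·tan42.6° = 701.4 + 445.2 = 1146.6 kN/m
FS = R / T = 1146.6 / 501.4 = 2.287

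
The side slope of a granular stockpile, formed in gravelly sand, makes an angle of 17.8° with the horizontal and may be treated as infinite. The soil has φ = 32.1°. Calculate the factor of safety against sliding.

FS = 1.95

For a dry cohesionless infinite slope the factor of safety is FS = tanφ / tanβ.
FS = tan32.1° / tan17.8° = 0.6273 / 0.3211 = 1.954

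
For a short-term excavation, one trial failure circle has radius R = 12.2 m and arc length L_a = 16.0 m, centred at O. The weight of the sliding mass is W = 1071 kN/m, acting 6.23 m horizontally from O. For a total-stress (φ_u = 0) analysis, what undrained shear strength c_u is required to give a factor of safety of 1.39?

FS = c_u·L_a·R / (W·d), so c_u = FS·W·d / (L_a·R).
c_u = 1.39·1071·6.23 / (16.00·12.2) = 9274.5 / 195.20 = 47.51 kPa

c_u = 47.5 kPa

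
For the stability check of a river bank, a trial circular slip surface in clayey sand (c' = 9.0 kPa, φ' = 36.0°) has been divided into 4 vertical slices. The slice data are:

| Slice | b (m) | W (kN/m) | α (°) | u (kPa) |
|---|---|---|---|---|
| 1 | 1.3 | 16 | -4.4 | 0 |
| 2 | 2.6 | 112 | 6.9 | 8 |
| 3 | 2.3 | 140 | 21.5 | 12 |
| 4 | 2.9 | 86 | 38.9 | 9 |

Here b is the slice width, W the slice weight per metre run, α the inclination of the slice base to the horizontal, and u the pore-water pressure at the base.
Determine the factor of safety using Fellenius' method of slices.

Ordinary method of slices: FS = Σ[c'·Δl_i + (W_i cosα_i − u_i·Δl_i)·tanφ'] / Σ W_i sinα_i, with Δl_i = b_i / cosα_i.
Slice 1: Δl = 1.3/cos(-4.4°) = 1.304 m; N'_1 = 16·cos(-4.4°) − 0·1.304 = 16.0; c'Δl = 11.73; W sinα = -1.2
Slice 2: Δl = 2.6/cos6.9° = 2.619 m; N'_2 = 112·cos6.9° − 8·2.619 = 90.2; c'Δl = 23.57; W sinα = 13.5
Slice 3: Δl = 2.3/cos21.5° = 2.472 m; N'_3 = 140·cos21.5° − 12·2.472 = 100.6; c'Δl = 22.25; W sinα = 51.3
Slice 4: Δl = 2.9/cos38.9° = 3.726 m; N'_4 = 86·cos38.9° − 9·3.726 = 33.4; c'Δl = 33.54; W sinα = 54.0
Σc'Δl = 91.1 kN/m; ΣN' = 240.2 kN/m; ΣW sinα = 117.5 kN/m
Resisting = 91.1 + 240.2·tan36.0° = 91.1 + 174.5 = 265.6 kN/m
FS = 265.6 / 117.5 = 2.260

FS = 2.26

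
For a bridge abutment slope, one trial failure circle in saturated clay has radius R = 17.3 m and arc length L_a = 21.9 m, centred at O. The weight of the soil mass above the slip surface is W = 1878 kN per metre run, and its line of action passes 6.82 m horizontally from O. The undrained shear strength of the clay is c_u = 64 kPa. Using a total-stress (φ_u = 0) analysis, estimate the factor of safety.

FS = 1.89

Taking moments about the centre O, the resisting moment is provided by the undrained shear strength acting along the arc:
M_R = c_u·L_a·R = 64·21.90·17.3 = 24247.7 kN·m/m
M_D = W·d = 1878·6.82 = 12808.0 kN·m/m
FS = M_R / M_D = 24247.7 / 12808.0 = 1.893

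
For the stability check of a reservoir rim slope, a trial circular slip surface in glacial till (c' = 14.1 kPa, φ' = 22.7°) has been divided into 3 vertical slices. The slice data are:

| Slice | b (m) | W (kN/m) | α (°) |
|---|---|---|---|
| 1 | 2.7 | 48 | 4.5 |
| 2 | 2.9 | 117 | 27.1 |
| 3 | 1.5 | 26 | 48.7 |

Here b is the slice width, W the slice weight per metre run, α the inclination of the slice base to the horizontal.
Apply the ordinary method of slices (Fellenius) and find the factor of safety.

FS = 2.44

Ordinary method of slices: FS = Σ[c'·Δl_i + (W_i cosα_i)·tanφ'] / Σ W_i sinα_i, with Δl_i = b_i / cosα_i.
Slice 1: Δl = 2.7/cos4.5° = 2.708 m; N'_1 = 48·cos4.5° = 47.9; c'Δl = 38.19; W sinα = 3.8
Slice 2: Δl = 2.9/cos27.1° = 3.258 m; N'_2 = 117·cos27.1° = 104.2; c'Δl = 45.93; W sinα = 53.3
Slice 3: Δl = 1.5/cos48.7° = 2.273 m; N'_3 = 26·cos48.7° = 17.2; c'Δl = 32.05; W sinα = 19.5
Σc'Δl = 116.2 kN/m; ΣN' = 169.2 kN/m; ΣW sinα = 76.6 kN/m
Resisting = 116.2 + 169.2·tan22.7° = 116.2 + 70.8 = 186.9 kN/m
FS = 186.9 / 76.6 = 2.440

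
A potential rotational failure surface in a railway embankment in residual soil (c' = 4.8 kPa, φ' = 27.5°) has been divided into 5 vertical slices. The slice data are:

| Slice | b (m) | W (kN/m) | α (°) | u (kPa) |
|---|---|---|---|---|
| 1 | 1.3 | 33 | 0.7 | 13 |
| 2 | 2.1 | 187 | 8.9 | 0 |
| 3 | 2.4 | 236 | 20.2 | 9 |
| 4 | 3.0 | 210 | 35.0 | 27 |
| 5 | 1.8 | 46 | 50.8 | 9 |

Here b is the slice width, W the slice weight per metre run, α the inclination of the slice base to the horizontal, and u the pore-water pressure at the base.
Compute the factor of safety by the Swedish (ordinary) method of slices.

Ordinary method of slices: FS = Σ[c'·Δl_i + (W_i cosα_i − u_i·Δl_i)·tanφ'] / Σ W_i sinα_i, with Δl_i = b_i / cosα_i.
Slice 1: Δl = 1.3/cos0.7° = 1.300 m; N'_1 = 33·cos0.7° − 13·1.300 = 16.1; c'Δl = 6.24; W sinα = 0.4
Slice 2: Δl = 2.1/cos8.9° = 2.126 m; N'_2 = 187·cos8.9° − 0·2.126 = 184.7; c'Δl = 10.20; W sinα = 28.9
Slice 3: Δl = 2.4/cos20.2° = 2.557 m; N'_3 = 236·cos20.2° − 9·2.557 = 198.5; c'Δl = 12.27; W sinα = 81.5
Slice 4: Δl = 3.0/cos35.0° = 3.662 m; N'_4 = 210·cos35.0° − 27·3.662 = 73.1; c'Δl = 17.58; W sinα = 120.5
Slice 5: Δl = 1.8/cos50.8° = 2.848 m; N'_5 = 46·cos50.8° − 9·2.848 = 3.4; c'Δl = 13.67; W sinα = 35.6
Σc'Δl = 60.0 kN/m; ΣN' = 475.9 kN/m; ΣW sinα = 266.9 kN/m
Resisting = 60.0 + 475.9·tan27.5° = 60.0 + 247.7 = 307.7 kN/m
FS = 307.7 / 266.9 = 1.153

FS = 1.15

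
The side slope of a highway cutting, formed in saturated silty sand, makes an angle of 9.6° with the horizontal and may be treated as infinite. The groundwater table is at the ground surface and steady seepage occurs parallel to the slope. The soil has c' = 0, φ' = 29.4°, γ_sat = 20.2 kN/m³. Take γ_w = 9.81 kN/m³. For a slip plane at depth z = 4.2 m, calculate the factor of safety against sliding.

FS = 1.71

With seepage parallel to the slope and the water table at the surface, the effective normal stress on the slip plane uses the buoyant unit weight γ' = γ_sat − γ_w while the driving shear stress uses γ_sat:
FS = [c' + γ' z cos²β tanφ'] / [γ_sat z sinβ cosβ]
(For c' = 0 this reduces to FS = (γ'/γ_sat)·tanφ'/tanβ.)
γ' = 20.2 − 9.81 = 10.39 kN/m³
Numerator = 0.0 + 10.39·4.2·cos²9.6°·tan29.4° = 0.0 + 10.39·4.2·0.9722·0.5635 = 23.905 kPa
Denominator = 20.2·4.2·sin9.6°·cos9.6° = 20.2·4.2·0.1668·0.9860 = 13.951 kPa
FS = 23.905 / 13.951 = 1.714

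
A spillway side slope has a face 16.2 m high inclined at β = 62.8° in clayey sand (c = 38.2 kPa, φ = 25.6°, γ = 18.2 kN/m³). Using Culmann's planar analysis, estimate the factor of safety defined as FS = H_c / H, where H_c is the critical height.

H_c = (4c/γ) · sinβ cosφ / [1 − cos(β − φ)]
    = (4·38.2/18.2) · sin62.8°·cos25.6° / [1 − cos37.2°]
    = 8.396 · 0.8021 / 0.2035 = 33.10 m
FS = H_c / H = 33.10 / 16.2 = 2.043

FS = 2.04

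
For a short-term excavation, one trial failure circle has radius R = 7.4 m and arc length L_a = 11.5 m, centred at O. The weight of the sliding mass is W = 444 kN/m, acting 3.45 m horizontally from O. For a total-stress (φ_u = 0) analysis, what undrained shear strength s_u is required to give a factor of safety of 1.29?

s_u = 23.2 kPa

FS = s_u·L_a·R / (W·d), so s_u = FS·W·d / (L_a·R).
s_u = 1.29·444·3.45 / (11.50·7.4) = 1976.0 / 85.10 = 23.22 kPa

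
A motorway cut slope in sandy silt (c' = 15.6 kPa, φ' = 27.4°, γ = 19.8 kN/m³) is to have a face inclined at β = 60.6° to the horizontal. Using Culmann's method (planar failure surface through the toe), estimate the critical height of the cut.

Culmann's analysis gives the critical failure plane at α_cr = (β + φ')/2 = (60.6 + 27.4)/2 = 44.0°, and the critical height
H_c = (4c'/γ) · sinβ cosφ' / [1 − cos(β − φ')]
    = (4·15.6/19.8) · sin60.6°·cos27.4° / [1 − cos(33.2°)]
    = 3.152 · 0.8712·0.8878 / [1 − 0.8368]
    = 3.152 · 0.7735 / 0.1632
    = 14.93 m

H_c = 14.93 m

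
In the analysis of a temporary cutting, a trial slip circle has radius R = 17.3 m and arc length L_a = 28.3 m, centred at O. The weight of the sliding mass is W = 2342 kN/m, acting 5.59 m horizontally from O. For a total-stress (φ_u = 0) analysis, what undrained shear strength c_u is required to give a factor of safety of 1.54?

c_u = 41.2 kPa

FS = c_u·L_a·R / (W·d), so c_u = FS·W·d / (L_a·R).
c_u = 1.54·2342·5.59 / (28.30·17.3) = 20161.3 / 489.59 = 41.18 kPa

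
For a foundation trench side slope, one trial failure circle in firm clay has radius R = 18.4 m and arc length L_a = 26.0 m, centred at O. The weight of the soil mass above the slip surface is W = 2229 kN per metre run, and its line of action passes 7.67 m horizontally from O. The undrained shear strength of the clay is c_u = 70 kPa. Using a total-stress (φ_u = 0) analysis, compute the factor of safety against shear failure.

Taking moments about the centre O, the resisting moment is provided by the undrained shear strength acting along the arc:
M_R = c_u·L_a·R = 70·26.00·18.4 = 33488.0 kN·m/m
M_D = W·d = 2229·7.67 = 17096.4 kN·m/m
FS = M_R / M_D = 33488.0 / 17096.4 = 1.959

FS = 1.96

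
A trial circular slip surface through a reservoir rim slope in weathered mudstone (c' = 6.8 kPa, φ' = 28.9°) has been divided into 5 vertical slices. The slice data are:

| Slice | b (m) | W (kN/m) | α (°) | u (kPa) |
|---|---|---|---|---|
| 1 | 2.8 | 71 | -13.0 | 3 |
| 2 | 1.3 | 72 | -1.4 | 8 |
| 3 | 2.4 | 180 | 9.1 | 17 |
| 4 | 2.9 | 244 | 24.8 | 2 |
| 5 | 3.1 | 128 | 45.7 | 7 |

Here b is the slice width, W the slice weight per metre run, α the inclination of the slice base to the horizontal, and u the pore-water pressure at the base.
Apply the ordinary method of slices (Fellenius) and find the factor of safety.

Ordinary method of slices: FS = Σ[c'·Δl_i + (W_i cosα_i − u_i·Δl_i)·tanφ'] / Σ W_i sinα_i, with Δl_i = b_i / cosα_i.
Slice 1: Δl = 2.8/cos(-13.0°) = 2.874 m; N'_1 = 71·cos(-13.0°) − 3·2.874 = 60.6; c'Δl = 19.54; W sinα = -16.0
Slice 2: Δl = 1.3/cos(-1.4°) = 1.300 m; N'_2 = 72·cos(-1.4°) − 8·1.300 = 61.6; c'Δl = 8.84; W sinα = -1.8
Slice 3: Δl = 2.4/cos9.1° = 2.431 m; N'_3 = 180·cos9.1° − 17·2.431 = 136.4; c'Δl = 16.53; W sinα = 28.5
Slice 4: Δl = 2.9/cos24.8° = 3.195 m; N'_4 = 244·cos24.8° − 2·3.195 = 215.1; c'Δl = 21.72; W sinα = 102.3
Slice 5: Δl = 3.1/cos45.7° = 4.439 m; N'_5 = 128·cos45.7° − 7·4.439 = 58.3; c'Δl = 30.18; W sinα = 91.6
Σc'Δl = 96.8 kN/m; ΣN' = 532.0 kN/m; ΣW sinα = 204.7 kN/m
Resisting = 96.8 + 532.0·tan28.9° = 96.8 + 293.7 = 390.5 kN/m
FS = 390.5 / 204.7 = 1.908

FS = 1.91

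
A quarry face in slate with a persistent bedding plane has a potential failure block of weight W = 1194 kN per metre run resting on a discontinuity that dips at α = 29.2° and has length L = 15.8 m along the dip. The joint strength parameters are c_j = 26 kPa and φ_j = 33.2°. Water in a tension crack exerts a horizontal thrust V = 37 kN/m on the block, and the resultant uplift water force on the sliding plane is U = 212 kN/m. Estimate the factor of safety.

FS = 1.53

Resolving the block weight along and normal to the plane and applying the Mohr–Coulomb strength on the joint:
N' = W cosα − U − V sinα = 1194·cos29.2° − 212 − 37·sin29.2° = 812.2 kN/m
Driving force T = W sinα + V cosα = 1194·sin29.2° + 37·cos29.2° = 614.8 kN/m
Resisting force R = c_j·L + N'·tanφ_j = 26·15.8 + 812.2·tan33.2° = 410.8 + 531.5 = 942.3 kN/m
FS = R / T = 942.3 / 614.8 = 1.533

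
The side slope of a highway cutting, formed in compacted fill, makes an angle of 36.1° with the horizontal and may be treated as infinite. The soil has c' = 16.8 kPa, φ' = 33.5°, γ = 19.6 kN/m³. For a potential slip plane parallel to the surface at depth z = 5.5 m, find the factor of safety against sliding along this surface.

FS = 1.24

For an infinite slope with a slip plane parallel to the surface (no pore pressure): FS = [c' + γz cos²β tanφ'] / [γz sinβ cosβ].
γz = 19.6·5.5 = 107.80 kN/m²
Numerator = 16.8 + 107.80·cos²36.1°·tan33.5° = 16.8 + 107.80·0.6528·0.6619 = 63.382 kPa
Denominator = 107.80·sin36.1°·cos36.1° = 107.80·0.5892·0.8080 = 51.320 kPa
FS = 63.382 / 51.320 = 1.235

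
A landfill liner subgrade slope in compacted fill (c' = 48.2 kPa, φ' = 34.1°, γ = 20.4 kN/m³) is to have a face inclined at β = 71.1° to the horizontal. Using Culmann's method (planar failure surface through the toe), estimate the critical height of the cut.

Culmann's analysis gives the critical failure plane at α_cr = (β + φ')/2 = (71.1 + 34.1)/2 = 52.6°, and the critical height
H_c = (4c'/γ) · sinβ cosφ' / [1 − cos(β − φ')]
    = (4·48.2/20.4) · sin71.1°·cos34.1° / [1 − cos(37.0°)]
    = 9.451 · 0.9461·0.8281 / [1 − 0.7986]
    = 9.451 · 0.7834 / 0.2014
    = 36.77 m

H_c = 36.77 m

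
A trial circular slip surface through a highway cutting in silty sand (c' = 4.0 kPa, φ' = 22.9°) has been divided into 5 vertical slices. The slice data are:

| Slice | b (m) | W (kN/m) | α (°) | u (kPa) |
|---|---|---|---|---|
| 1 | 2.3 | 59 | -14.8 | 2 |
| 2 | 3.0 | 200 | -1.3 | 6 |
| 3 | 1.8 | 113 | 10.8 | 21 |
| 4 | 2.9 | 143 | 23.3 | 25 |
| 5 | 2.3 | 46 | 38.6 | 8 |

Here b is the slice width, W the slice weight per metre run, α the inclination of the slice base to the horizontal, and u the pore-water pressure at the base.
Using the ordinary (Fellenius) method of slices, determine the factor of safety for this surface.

FS = 2.42

Ordinary method of slices: FS = Σ[c'·Δl_i + (W_i cosα_i − u_i·Δl_i)·tanφ'] / Σ W_i sinα_i, with Δl_i = b_i / cosα_i.
Slice 1: Δl = 2.3/cos(-14.8°) = 2.379 m; N'_1 = 59·cos(-14.8°) − 2·2.379 = 52.3; c'Δl = 9.52; W sinα = -15.1
Slice 2: Δl = 3.0/cos(-1.3°) = 3.001 m; N'_2 = 200·cos(-1.3°) − 6·3.001 = 181.9; c'Δl = 12.00; W sinα = -4.5
Slice 3: Δl = 1.8/cos10.8° = 1.832 m; N'_3 = 113·cos10.8° − 21·1.832 = 72.5; c'Δl = 7.33; W sinα = 21.2
Slice 4: Δl = 2.9/cos23.3° = 3.158 m; N'_4 = 143·cos23.3° − 25·3.158 = 52.4; c'Δl = 12.63; W sinα = 56.6
Slice 5: Δl = 2.3/cos38.6° = 2.943 m; N'_5 = 46·cos38.6° − 8·2.943 = 12.4; c'Δl = 11.77; W sinα = 28.7
Σc'Δl = 53.3 kN/m; ΣN' = 371.6 kN/m; ΣW sinα = 86.8 kN/m
Resisting = 53.3 + 371.6·tan22.9° = 53.3 + 156.9 = 210.2 kN/m
FS = 210.2 / 86.8 = 2.421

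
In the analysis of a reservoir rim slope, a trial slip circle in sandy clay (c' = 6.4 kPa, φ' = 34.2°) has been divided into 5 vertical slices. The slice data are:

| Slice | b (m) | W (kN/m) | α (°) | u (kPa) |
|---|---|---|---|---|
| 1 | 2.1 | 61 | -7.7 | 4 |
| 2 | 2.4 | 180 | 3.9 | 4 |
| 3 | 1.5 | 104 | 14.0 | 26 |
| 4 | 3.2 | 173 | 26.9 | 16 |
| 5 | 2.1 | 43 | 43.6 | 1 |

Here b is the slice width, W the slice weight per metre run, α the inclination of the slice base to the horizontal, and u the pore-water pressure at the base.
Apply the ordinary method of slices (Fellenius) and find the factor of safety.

FS = 2.61

Ordinary method of slices: FS = Σ[c'·Δl_i + (W_i cosα_i − u_i·Δl_i)·tanφ'] / Σ W_i sinα_i, with Δl_i = b_i / cosα_i.
Slice 1: Δl = 2.1/cos(-7.7°) = 2.119 m; N'_1 = 61·cos(-7.7°) − 4·2.119 = 52.0; c'Δl = 13.56; W sinα = -8.2
Slice 2: Δl = 2.4/cos3.9° = 2.406 m; N'_2 = 180·cos3.9° − 4·2.406 = 170.0; c'Δl = 15.40; W sinα = 12.2
Slice 3: Δl = 1.5/cos14.0° = 1.546 m; N'_3 = 104·cos14.0° − 26·1.546 = 60.7; c'Δl = 9.89; W sinα = 25.2
Slice 4: Δl = 3.2/cos26.9° = 3.588 m; N'_4 = 173·cos26.9° − 16·3.588 = 96.9; c'Δl = 22.96; W sinα = 78.3
Slice 5: Δl = 2.1/cos43.6° = 2.900 m; N'_5 = 43·cos43.6° − 1·2.900 = 28.2; c'Δl = 18.56; W sinα = 29.7
Σc'Δl = 80.4 kN/m; ΣN' = 407.8 kN/m; ΣW sinα = 137.2 kN/m
Resisting = 80.4 + 407.8·tan34.2° = 80.4 + 277.1 = 357.5 kN/m
FS = 357.5 / 137.2 = 2.606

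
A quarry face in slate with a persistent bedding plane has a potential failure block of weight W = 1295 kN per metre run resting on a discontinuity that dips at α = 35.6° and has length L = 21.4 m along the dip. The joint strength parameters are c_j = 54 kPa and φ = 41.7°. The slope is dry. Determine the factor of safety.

FS = 2.78

Resolving the block weight along and normal to the plane and applying the Mohr–Coulomb strength on the joint:
N' = W cosα = 1295·cos35.6° = 1053.0 kN/m
Driving force T = W sinα = 1295·sin35.6° = 753.8 kN/m
Resisting force R = c_j·L + N'·tanφ = 54·21.4 + 1053.0·tan41.7° = 1155.6 + 938.2 = 2093.8 kN/m
FS = R / T = 2093.8 / 753.8 = 2.777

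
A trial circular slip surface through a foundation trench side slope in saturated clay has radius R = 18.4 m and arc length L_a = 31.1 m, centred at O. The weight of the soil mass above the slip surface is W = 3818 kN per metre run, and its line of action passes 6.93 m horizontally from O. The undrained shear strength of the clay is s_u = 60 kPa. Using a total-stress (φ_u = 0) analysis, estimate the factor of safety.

Taking moments about the centre O, the resisting moment is provided by the undrained shear strength acting along the arc:
M_R = s_u·L_a·R = 60·31.10·18.4 = 34334.4 kN·m/m
M_D = W·d = 3818·6.93 = 26458.7 kN·m/m
FS = M_R / M_D = 34334.4 / 26458.7 = 1.298

FS = 1.30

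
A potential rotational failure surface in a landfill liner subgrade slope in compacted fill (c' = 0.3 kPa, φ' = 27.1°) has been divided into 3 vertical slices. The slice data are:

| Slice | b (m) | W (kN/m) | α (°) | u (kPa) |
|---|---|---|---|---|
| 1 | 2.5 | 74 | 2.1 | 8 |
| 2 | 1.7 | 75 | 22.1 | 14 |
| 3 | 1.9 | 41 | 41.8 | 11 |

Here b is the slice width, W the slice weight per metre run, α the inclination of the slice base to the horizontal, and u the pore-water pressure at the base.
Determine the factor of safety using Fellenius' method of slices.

FS = 0.92

Ordinary method of slices: FS = Σ[c'·Δl_i + (W_i cosα_i − u_i·Δl_i)·tanφ'] / Σ W_i sinα_i, with Δl_i = b_i / cosα_i.
Slice 1: Δl = 2.5/cos2.1° = 2.502 m; N'_1 = 74·cos2.1° − 8·2.502 = 53.9; c'Δl = 0.75; W sinα = 2.7
Slice 2: Δl = 1.7/cos22.1° = 1.835 m; N'_2 = 75·cos22.1° − 14·1.835 = 43.8; c'Δl = 0.55; W sinα = 28.2
Slice 3: Δl = 1.9/cos41.8° = 2.549 m; N'_3 = 41·cos41.8° − 11·2.549 = 2.5; c'Δl = 0.76; W sinα = 27.3
Σc'Δl = 2.1 kN/m; ΣN' = 100.3 kN/m; ΣW sinα = 58.3 kN/m
Resisting = 2.1 + 100.3·tan27.1° = 2.1 + 51.3 = 53.4 kN/m
FS = 53.4 / 58.3 = 0.916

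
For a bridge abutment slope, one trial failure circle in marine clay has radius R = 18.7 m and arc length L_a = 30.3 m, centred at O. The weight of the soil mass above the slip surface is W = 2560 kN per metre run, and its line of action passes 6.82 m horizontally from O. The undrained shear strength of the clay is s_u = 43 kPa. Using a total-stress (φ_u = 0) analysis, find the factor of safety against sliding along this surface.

Taking moments about the centre O, the resisting moment is provided by the undrained shear strength acting along the arc:
M_R = s_u·L_a·R = 43·30.30·18.7 = 24364.2 kN·m/m
M_D = W·d = 2560·6.82 = 17459.2 kN·m/m
FS = M_R / M_D = 24364.2 / 17459.2 = 1.395

FS = 1.40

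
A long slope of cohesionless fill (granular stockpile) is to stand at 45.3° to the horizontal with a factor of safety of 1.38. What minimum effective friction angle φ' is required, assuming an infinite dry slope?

φ' = 54.4°

FS = tanφ'/tanβ ⇒ tanφ' = FS · tanβ = 1.38 · tan45.3° = 1.3945
φ' = arctan(1.3945) = 54.36°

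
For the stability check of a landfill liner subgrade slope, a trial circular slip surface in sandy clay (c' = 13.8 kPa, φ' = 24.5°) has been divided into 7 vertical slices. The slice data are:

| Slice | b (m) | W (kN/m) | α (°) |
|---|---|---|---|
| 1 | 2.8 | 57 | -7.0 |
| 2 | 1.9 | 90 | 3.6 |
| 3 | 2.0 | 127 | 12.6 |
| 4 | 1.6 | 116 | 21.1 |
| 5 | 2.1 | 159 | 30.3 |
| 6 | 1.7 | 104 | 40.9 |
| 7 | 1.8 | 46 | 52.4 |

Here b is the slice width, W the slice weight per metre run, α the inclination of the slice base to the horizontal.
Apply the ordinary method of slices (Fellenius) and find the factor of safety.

Ordinary method of slices: FS = Σ[c'·Δl_i + (W_i cosα_i)·tanφ'] / Σ W_i sinα_i, with Δl_i = b_i / cosα_i.
Slice 1: Δl = 2.8/cos(-7.0°) = 2.821 m; N'_1 = 57·cos(-7.0°) = 56.6; c'Δl = 38.93; W sinα = -6.9
Slice 2: Δl = 1.9/cos3.6° = 1.904 m; N'_2 = 90·cos3.6° = 89.8; c'Δl = 26.27; W sinα = 5.7
Slice 3: Δl = 2.0/cos12.6° = 2.049 m; N'_3 = 127·cos12.6° = 123.9; c'Δl = 28.28; W sinα = 27.7
Slice 4: Δl = 1.6/cos21.1° = 1.715 m; N'_4 = 116·cos21.1° = 108.2; c'Δl = 23.67; W sinα = 41.8
Slice 5: Δl = 2.1/cos30.3° = 2.432 m; N'_5 = 159·cos30.3° = 137.3; c'Δl = 33.57; W sinα = 80.2
Slice 6: Δl = 1.7/cos40.9° = 2.249 m; N'_6 = 104·cos40.9° = 78.6; c'Δl = 31.04; W sinα = 68.1
Slice 7: Δl = 1.8/cos52.4° = 2.950 m; N'_7 = 46·cos52.4° = 28.1; c'Δl = 40.71; W sinα = 36.4
Σc'Δl = 222.5 kN/m; ΣN' = 622.5 kN/m; ΣW sinα = 252.9 kN/m
Resisting = 222.5 + 622.5·tan24.5° = 222.5 + 283.7 = 506.2 kN/m
FS = 506.2 / 252.9 = 2.001

FS = 2.00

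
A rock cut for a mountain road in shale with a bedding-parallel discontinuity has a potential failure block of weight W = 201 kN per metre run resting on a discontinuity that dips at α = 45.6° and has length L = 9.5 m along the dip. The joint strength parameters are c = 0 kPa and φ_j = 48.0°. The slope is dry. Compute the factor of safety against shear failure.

FS = 1.09

Resolving the block weight along and normal to the plane and applying the Mohr–Coulomb strength on the joint:
N' = W cosα = 201·cos45.6° = 140.6 kN/m
Driving force T = W sinα = 201·sin45.6° = 143.6 kN/m
Resisting force R = c·L + N'·tanφ_j = 0·9.5 + 140.6·tan48.0° = 0.0 + 156.2 = 156.2 kN/m
FS = R / T = 156.2 / 143.6 = 1.088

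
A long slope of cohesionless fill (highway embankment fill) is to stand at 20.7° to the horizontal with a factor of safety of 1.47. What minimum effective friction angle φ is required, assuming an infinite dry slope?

FS = tanφ/tanβ ⇒ tanφ = FS · tanβ = 1.47 · tan20.7° = 0.5555
φ = arctan(0.5555) = 29.05°

φ = 29.1°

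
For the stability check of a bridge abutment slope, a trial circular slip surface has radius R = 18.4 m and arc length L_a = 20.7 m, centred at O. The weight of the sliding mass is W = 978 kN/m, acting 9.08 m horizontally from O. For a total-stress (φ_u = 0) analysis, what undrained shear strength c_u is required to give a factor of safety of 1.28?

FS = c_u·L_a·R / (W·d), so c_u = FS·W·d / (L_a·R).
c_u = 1.28·978·9.08 / (20.70·18.4) = 11366.7 / 380.88 = 29.84 kPa

c_u = 29.8 kPa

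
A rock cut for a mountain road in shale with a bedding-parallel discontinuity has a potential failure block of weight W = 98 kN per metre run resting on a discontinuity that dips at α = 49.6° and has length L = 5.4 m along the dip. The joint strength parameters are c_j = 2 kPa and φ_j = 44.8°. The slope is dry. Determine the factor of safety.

Resolving the block weight along and normal to the plane and applying the Mohr–Coulomb strength on the joint:
N' = W cosα = 98·cos49.6° = 63.5 kN/m
Driving force T = W sinα = 98·sin49.6° = 74.6 kN/m
Resisting force R = c_j·L + N'·tanφ_j = 2·5.4 + 63.5·tan44.8° = 10.8 + 63.1 = 73.9 kN/m
FS = R / T = 73.9 / 74.6 = 0.990

FS = 0.99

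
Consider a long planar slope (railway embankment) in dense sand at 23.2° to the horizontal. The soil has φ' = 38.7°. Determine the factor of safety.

For a dry cohesionless infinite slope the factor of safety is FS = tanφ' / tanβ.
FS = tan38.7° / tan23.2° = 0.8012 / 0.4286 = 1.869

FS = 1.87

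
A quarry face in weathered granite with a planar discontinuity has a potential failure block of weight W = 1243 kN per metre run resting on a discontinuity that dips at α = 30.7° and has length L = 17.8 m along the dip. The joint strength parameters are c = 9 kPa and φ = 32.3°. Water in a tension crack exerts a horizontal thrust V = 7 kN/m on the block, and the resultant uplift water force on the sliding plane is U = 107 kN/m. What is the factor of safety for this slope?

Resolving the block weight along and normal to the plane and applying the Mohr–Coulomb strength on the joint:
N' = W cosα − U − V sinα = 1243·cos30.7° − 107 − 7·sin30.7° = 958.2 kN/m
Driving force T = W sinα + V cosα = 1243·sin30.7° + 7·cos30.7° = 640.6 kN/m
Resisting force R = c·L + N'·tanφ = 9·17.8 + 958.2·tan32.3° = 160.2 + 605.8 = 766.0 kN/m
FS = R / T = 766.0 / 640.6 = 1.196

FS = 1.20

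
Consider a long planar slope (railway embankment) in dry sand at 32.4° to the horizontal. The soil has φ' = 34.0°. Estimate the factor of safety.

FS = 1.06

For a dry cohesionless infinite slope the factor of safety is FS = tanφ' / tanβ.
FS = tan34.0° / tan32.4° = 0.6745 / 0.6346 = 1.063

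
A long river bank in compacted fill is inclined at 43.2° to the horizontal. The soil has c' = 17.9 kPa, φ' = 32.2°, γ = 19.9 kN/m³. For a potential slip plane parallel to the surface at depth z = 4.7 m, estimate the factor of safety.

For an infinite slope with a slip plane parallel to the surface (no pore pressure): FS = [c' + γz cos²β tanφ'] / [γz sinβ cosβ].
γz = 19.9·4.7 = 93.53 kN/m²
Numerator = 17.9 + 93.53·cos²43.2°·tan32.2° = 17.9 + 93.53·0.5314·0.6297 = 49.199 kPa
Denominator = 93.53·sin43.2°·cos43.2° = 93.53·0.6845·0.7290 = 46.673 kPa
FS = 49.199 / 46.673 = 1.054

FS = 1.05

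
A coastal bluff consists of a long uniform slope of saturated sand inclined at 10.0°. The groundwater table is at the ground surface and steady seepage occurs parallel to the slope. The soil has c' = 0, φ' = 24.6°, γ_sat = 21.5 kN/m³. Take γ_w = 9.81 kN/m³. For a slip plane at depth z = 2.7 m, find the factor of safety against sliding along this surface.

FS = 1.41

With seepage parallel to the slope and the water table at the surface, the effective normal stress on the slip plane uses the buoyant unit weight γ' = γ_sat − γ_w while the driving shear stress uses γ_sat:
FS = [c' + γ' z cos²β tanφ'] / [γ_sat z sinβ cosβ]
(For c' = 0 this reduces to FS = (γ'/γ_sat)·tanφ'/tanβ.)
γ' = 21.5 − 9.81 = 11.69 kN/m³
Numerator = 0.0 + 11.69·2.7·cos²10.0°·tan24.6° = 0.0 + 11.69·2.7·0.9698·0.4578 = 14.015 kPa
Denominator = 21.5·2.7·sin10.0°·cos10.0° = 21.5·2.7·0.1736·0.9848 = 9.927 kPa
FS = 14.015 / 9.927 = 1.412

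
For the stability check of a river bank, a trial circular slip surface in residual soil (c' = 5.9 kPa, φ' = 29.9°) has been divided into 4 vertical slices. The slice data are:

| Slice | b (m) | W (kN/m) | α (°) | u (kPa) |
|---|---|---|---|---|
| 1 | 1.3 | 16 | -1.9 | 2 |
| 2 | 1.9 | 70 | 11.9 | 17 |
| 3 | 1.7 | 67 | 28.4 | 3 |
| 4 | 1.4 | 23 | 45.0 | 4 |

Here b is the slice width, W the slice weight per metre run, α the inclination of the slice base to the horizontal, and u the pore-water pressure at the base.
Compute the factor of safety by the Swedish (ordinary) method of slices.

FS = 1.70

Ordinary method of slices: FS = Σ[c'·Δl_i + (W_i cosα_i − u_i·Δl_i)·tanφ'] / Σ W_i sinα_i, with Δl_i = b_i / cosα_i.
Slice 1: Δl = 1.3/cos(-1.9°) = 1.301 m; N'_1 = 16·cos(-1.9°) − 2·1.301 = 13.4; c'Δl = 7.67; W sinα = -0.5
Slice 2: Δl = 1.9/cos11.9° = 1.942 m; N'_2 = 70·cos11.9° − 17·1.942 = 35.5; c'Δl = 11.46; W sinα = 14.4
Slice 3: Δl = 1.7/cos28.4° = 1.933 m; N'_3 = 67·cos28.4° − 3·1.933 = 53.1; c'Δl = 11.40; W sinα = 31.9
Slice 4: Δl = 1.4/cos45.0° = 1.980 m; N'_4 = 23·cos45.0° − 4·1.980 = 8.3; c'Δl = 11.68; W sinα = 16.3
Σc'Δl = 42.2 kN/m; ΣN' = 110.4 kN/m; ΣW sinα = 62.0 kN/m
Resisting = 42.2 + 110.4·tan29.9° = 42.2 + 63.5 = 105.7 kN/m
FS = 105.7 / 62.0 = 1.703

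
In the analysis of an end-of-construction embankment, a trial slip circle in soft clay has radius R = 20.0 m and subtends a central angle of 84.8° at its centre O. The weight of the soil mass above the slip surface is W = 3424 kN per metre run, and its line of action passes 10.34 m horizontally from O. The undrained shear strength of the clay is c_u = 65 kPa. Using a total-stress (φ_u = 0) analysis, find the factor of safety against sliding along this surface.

Taking moments about the centre O, the resisting moment is provided by the undrained shear strength acting along the arc:
Arc length L_a = R·θ = 20.0·(84.8°·π/180) = 20.0·1.4800 = 29.60 m
M_R = c_u·L_a·R = 65·29.60·20.0 = 38481.0 kN·m/m
M_D = W·d = 3424·10.34 = 35404.2 kN·m/m
FS = M_R / M_D = 38481.0 / 35404.2 = 1.087

FS = 1.09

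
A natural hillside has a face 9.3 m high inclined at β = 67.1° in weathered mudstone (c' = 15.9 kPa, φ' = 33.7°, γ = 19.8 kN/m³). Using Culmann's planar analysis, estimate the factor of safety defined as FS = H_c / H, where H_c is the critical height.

FS = 1.60

H_c = (4c'/γ) · sinβ cosφ' / [1 − cos(β − φ')]
    = (4·15.9/19.8) · sin67.1°·cos33.7° / [1 − cos33.4°]
    = 3.212 · 0.7664 / 0.1652 = 14.91 m
FS = H_c / H = 14.91 / 9.3 = 1.603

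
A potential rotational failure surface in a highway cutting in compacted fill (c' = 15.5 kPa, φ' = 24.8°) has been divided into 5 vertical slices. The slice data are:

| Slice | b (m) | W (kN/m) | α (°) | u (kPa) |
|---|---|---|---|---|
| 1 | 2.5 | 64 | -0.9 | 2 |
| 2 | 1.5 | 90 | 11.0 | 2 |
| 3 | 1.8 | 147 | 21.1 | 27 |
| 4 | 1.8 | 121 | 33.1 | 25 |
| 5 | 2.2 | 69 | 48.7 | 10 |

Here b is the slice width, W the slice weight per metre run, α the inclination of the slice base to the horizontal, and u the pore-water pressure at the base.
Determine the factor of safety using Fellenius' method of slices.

Ordinary method of slices: FS = Σ[c'·Δl_i + (W_i cosα_i − u_i·Δl_i)·tanφ'] / Σ W_i sinα_i, with Δl_i = b_i / cosα_i.
Slice 1: Δl = 2.5/cos(-0.9°) = 2.500 m; N'_1 = 64·cos(-0.9°) − 2·2.500 = 59.0; c'Δl = 38.75; W sinα = -1.0
Slice 2: Δl = 1.5/cos11.0° = 1.528 m; N'_2 = 90·cos11.0° − 2·1.528 = 85.3; c'Δl = 23.69; W sinα = 17.2
Slice 3: Δl = 1.8/cos21.1° = 1.929 m; N'_3 = 147·cos21.1° − 27·1.929 = 85.1; c'Δl = 29.91; W sinα = 52.9
Slice 4: Δl = 1.8/cos33.1° = 2.149 m; N'_4 = 121·cos33.1° − 25·2.149 = 47.6; c'Δl = 33.30; W sinα = 66.1
Slice 5: Δl = 2.2/cos48.7° = 3.333 m; N'_5 = 69·cos48.7° − 10·3.333 = 12.2; c'Δl = 51.67; W sinα = 51.8
Σc'Δl = 177.3 kN/m; ΣN' = 289.2 kN/m; ΣW sinα = 187.0 kN/m
Resisting = 177.3 + 289.2·tan24.8° = 177.3 + 133.6 = 310.9 kN/m
FS = 310.9 / 187.0 = 1.663

FS = 1.66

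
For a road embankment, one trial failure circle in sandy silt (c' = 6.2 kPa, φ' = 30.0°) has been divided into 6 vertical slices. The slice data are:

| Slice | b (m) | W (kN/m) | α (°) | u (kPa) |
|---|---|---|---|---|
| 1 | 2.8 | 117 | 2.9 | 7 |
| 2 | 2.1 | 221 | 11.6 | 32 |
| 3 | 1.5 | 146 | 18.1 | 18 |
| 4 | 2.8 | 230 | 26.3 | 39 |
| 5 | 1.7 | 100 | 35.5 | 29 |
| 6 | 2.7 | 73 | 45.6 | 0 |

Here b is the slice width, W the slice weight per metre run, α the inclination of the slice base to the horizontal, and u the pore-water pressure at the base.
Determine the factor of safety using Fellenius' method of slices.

FS = 1.27

Ordinary method of slices: FS = Σ[c'·Δl_i + (W_i cosα_i − u_i·Δl_i)·tanφ'] / Σ W_i sinα_i, with Δl_i = b_i / cosα_i.
Slice 1: Δl = 2.8/cos2.9° = 2.804 m; N'_1 = 117·cos2.9° − 7·2.804 = 97.2; c'Δl = 17.38; W sinα = 5.9
Slice 2: Δl = 2.1/cos11.6° = 2.144 m; N'_2 = 221·cos11.6° − 32·2.144 = 147.9; c'Δl = 13.29; W sinα = 44.4
Slice 3: Δl = 1.5/cos18.1° = 1.578 m; N'_3 = 146·cos18.1° − 18·1.578 = 110.4; c'Δl = 9.78; W sinα = 45.4
Slice 4: Δl = 2.8/cos26.3° = 3.123 m; N'_4 = 230·cos26.3° − 39·3.123 = 84.4; c'Δl = 19.36; W sinα = 101.9
Slice 5: Δl = 1.7/cos35.5° = 2.088 m; N'_5 = 100·cos35.5° − 29·2.088 = 20.9; c'Δl = 12.95; W sinα = 58.1
Slice 6: Δl = 2.7/cos45.6° = 3.859 m; N'_6 = 73·cos45.6° − 0·3.859 = 51.1; c'Δl = 23.93; W sinα = 52.2
Σc'Δl = 96.7 kN/m; ΣN' = 511.8 kN/m; ΣW sinα = 307.8 kN/m
Resisting = 96.7 + 511.8·tan30.0° = 96.7 + 295.5 = 392.2 kN/m
FS = 392.2 / 307.8 = 1.274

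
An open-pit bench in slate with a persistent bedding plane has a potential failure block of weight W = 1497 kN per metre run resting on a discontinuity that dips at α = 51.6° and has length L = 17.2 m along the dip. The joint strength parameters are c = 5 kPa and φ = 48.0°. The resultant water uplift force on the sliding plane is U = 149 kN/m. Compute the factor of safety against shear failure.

Resolving the block weight along and normal to the plane and applying the Mohr–Coulomb strength on the joint:
N' = W cosα − U = 1497·cos51.6° − 149 = 780.9 kN/m
Driving force T = W sinα = 1497·sin51.6° = 1173.2 kN/m
Resisting force R = c·L + N'·tanφ = 5·17.2 + 780.9·tan48.0° = 86.0 + 867.2 = 953.2 kN/m
FS = R / T = 953.2 / 1173.2 = 0.813

FS = 0.81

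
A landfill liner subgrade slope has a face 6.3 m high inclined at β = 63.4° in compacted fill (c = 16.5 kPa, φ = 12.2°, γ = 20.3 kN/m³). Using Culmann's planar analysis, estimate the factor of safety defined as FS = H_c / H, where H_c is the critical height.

H_c = (4c/γ) · sinβ cosφ / [1 − cos(β − φ)]
    = (4·16.5/20.3) · sin63.4°·cos12.2° / [1 − cos51.2°]
    = 3.251 · 0.8740 / 0.3734 = 7.61 m
FS = H_c / H = 7.61 / 6.3 = 1.208

FS = 1.21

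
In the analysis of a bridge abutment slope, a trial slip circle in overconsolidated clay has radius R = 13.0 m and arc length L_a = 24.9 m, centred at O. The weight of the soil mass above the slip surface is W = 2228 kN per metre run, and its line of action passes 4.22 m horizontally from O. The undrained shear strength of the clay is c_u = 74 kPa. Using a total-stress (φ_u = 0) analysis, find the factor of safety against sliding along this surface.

Taking moments about the centre O, the resisting moment is provided by the undrained shear strength acting along the arc:
M_R = c_u·L_a·R = 74·24.90·13.0 = 23953.8 kN·m/m
M_D = W·d = 2228·4.22 = 9402.2 kN·m/m
FS = M_R / M_D = 23953.8 / 9402.2 = 2.548

FS = 2.55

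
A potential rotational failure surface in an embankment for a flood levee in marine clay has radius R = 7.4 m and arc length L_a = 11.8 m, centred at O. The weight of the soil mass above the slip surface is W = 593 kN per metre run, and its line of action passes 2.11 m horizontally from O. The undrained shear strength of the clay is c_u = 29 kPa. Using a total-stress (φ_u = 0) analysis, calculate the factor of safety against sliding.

FS = 2.02

Taking moments about the centre O, the resisting moment is provided by the undrained shear strength acting along the arc:
M_R = c_u·L_a·R = 29·11.80·7.4 = 2532.3 kN·m/m
M_D = W·d = 593·2.11 = 1251.2 kN·m/m
FS = M_R / M_D = 2532.3 / 1251.2 = 2.024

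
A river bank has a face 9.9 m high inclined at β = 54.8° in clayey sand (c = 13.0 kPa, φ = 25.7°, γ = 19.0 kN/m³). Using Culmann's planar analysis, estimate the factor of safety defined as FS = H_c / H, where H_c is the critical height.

FS = 1.61

H_c = (4c/γ) · sinβ cosφ / [1 − cos(β − φ)]
    = (4·13.0/19.0) · sin54.8°·cos25.7° / [1 − cos29.1°]
    = 2.737 · 0.7363 / 0.1262 = 15.96 m
FS = H_c / H = 15.96 / 9.9 = 1.613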